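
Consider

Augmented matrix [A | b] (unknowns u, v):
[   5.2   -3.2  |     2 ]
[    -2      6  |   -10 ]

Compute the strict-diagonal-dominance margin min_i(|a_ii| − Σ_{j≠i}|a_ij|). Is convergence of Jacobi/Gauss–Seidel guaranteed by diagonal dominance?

row 1: |5.2| − (3.2) = 2
row 2: |6| − (2) = 4
minimum over rows = 2 → strictly diagonally dominant (convergence guaranteed)

2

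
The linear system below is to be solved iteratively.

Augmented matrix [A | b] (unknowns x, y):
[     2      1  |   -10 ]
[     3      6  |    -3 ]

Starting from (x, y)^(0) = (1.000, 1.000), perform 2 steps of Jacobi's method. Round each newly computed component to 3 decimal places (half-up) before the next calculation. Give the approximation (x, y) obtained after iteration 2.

(-4.500, 2.250)

Iteration 1:
  x = (-10 - (1)·1.000) / (2) = -5.500
  y = (-3 - (3)·1.000) / (6) = -1.000
Iteration 2:
  x = (-10 - (1)·-1.000) / (2) = -4.500
  y = (-3 - (3)·-5.500) / (6) = 2.250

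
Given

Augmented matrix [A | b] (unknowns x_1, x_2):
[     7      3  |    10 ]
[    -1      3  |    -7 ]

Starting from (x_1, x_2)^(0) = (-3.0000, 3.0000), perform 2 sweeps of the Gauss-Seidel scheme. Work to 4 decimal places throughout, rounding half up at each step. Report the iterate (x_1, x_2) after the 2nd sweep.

(2.4082, -1.5306)

Iteration 1:
  x_1 = (10 - (3)·3.0000) / (7) = 0.1429
  x_2 = (-7 - (-1)·0.1429) / (3) = -2.2857
Iteration 2:
  x_1 = (10 - (3)·-2.2857) / (7) = 2.4082
  x_2 = (-7 - (-1)·2.4082) / (3) = -1.5306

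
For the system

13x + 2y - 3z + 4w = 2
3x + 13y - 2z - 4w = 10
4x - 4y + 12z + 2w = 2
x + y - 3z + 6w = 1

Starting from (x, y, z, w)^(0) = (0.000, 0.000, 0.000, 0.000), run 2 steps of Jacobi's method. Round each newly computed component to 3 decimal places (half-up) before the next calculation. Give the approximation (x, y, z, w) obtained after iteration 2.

(0.023, 0.811, 0.344, 0.096)

Iteration 1:
  x = (2 - (2)·0.000 - (-3)·0.000 - (4)·0.000) / (13) = 0.154
  y = (10 - (3)·0.000 - (-2)·0.000 - (-4)·0.000) / (13) = 0.769
  z = (2 - (4)·0.000 - (-4)·0.000 - (2)·0.000) / (12) = 0.167
  w = (1 - (1)·0.000 - (1)·0.000 - (-3)·0.000) / (6) = 0.167
Iteration 2:
  x = (2 - (2)·0.769 - (-3)·0.167 - (4)·0.167) / (13) = 0.023
  y = (10 - (3)·0.154 - (-2)·0.167 - (-4)·0.167) / (13) = 0.811
  z = (2 - (4)·0.154 - (-4)·0.769 - (2)·0.167) / (12) = 0.344
  w = (1 - (1)·0.154 - (1)·0.769 - (-3)·0.167) / (6) = 0.096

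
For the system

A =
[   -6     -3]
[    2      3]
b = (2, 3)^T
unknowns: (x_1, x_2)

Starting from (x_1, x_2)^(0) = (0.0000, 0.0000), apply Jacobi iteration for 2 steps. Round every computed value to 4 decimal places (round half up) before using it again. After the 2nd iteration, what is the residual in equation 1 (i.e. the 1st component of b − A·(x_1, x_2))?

0.6668

Iteration 1:
  x_1 = (2 - (-3)·0.0000) / (-6) = -0.3333
  x_2 = (3 - (2)·0.0000) / (3) = 1.0000
Iteration 2:
  x_1 = (2 - (-3)·1.0000) / (-6) = -0.8333
  x_2 = (3 - (2)·-0.3333) / (3) = 1.2222
Residual b − A·x = (0.6668, 1.0000)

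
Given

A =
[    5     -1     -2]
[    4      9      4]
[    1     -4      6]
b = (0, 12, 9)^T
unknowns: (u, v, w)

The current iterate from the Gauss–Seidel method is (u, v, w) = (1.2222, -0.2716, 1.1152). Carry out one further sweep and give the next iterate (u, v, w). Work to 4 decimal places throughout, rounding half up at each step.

(0.3918, 0.6636, 1.8771)

One sweep:
  u = (0 - (-1)·-0.2716 - (-2)·1.1152) / (5) = 0.3918
  v = (12 - (4)·0.3918 - (4)·1.1152) / (9) = 0.6636
  w = (9 - (1)·0.3918 - (-4)·0.6636) / (6) = 1.8771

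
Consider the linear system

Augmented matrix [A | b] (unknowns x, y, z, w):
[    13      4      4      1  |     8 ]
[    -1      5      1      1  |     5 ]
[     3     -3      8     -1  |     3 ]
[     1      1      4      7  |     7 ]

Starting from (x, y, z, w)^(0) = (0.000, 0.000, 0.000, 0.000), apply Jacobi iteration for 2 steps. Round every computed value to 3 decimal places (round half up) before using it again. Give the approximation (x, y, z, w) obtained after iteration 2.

(0.115, 0.848, 0.644, 0.555)

Iteration 1:
  x = (8 - (4)·0.000 - (4)·0.000 - (1)·0.000) / (13) = 0.615
  y = (5 - (-1)·0.000 - (1)·0.000 - (1)·0.000) / (5) = 1.000
  z = (3 - (3)·0.000 - (-3)·0.000 - (-1)·0.000) / (8) = 0.375
  w = (7 - (1)·0.000 - (1)·0.000 - (4)·0.000) / (7) = 1.000
Iteration 2:
  x = (8 - (4)·1.000 - (4)·0.375 - (1)·1.000) / (13) = 0.115
  y = (5 - (-1)·0.615 - (1)·0.375 - (1)·1.000) / (5) = 0.848
  z = (3 - (3)·0.615 - (-3)·1.000 - (-1)·1.000) / (8) = 0.644
  w = (7 - (1)·0.615 - (1)·1.000 - (4)·0.375) / (7) = 0.555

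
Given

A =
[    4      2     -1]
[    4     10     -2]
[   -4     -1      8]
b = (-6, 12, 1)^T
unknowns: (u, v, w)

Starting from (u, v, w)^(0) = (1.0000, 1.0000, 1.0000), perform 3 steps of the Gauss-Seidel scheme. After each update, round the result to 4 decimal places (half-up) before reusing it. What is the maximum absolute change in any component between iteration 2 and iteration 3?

Iteration 1:
  u = (-6 - (2)·1.0000 - (-1)·1.0000) / (4) = -1.7500
  v = (12 - (4)·-1.7500 - (-2)·1.0000) / (10) = 2.1000
  w = (1 - (-4)·-1.7500 - (-1)·2.1000) / (8) = -0.4875
Iteration 2:
  u = (-6 - (2)·2.1000 - (-1)·-0.4875) / (4) = -2.6719
  v = (12 - (4)·-2.6719 - (-2)·-0.4875) / (10) = 2.1713
  w = (1 - (-4)·-2.6719 - (-1)·2.1713) / (8) = -0.9395
Iteration 3:
  u = (-6 - (2)·2.1713 - (-1)·-0.9395) / (4) = -2.8205
  v = (12 - (4)·-2.8205 - (-2)·-0.9395) / (10) = 2.1403
  w = (1 - (-4)·-2.8205 - (-1)·2.1403) / (8) = -1.0177
Change: (-0.1486, -0.0310, -0.0782) → max |·| = 0.1486

0.1486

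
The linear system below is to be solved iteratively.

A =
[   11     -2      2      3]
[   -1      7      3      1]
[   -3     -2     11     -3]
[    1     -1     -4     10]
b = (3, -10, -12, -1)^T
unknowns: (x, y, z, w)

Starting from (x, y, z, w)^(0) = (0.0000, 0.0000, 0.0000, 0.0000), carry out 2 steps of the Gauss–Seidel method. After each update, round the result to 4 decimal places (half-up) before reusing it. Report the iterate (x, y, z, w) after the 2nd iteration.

Iteration 1:
  x = (3 - (-2)·0.0000 - (2)·0.0000 - (3)·0.0000) / (11) = 0.2727
  y = (-10 - (-1)·0.2727 - (3)·0.0000 - (1)·0.0000) / (7) = -1.3896
  z = (-12 - (-3)·0.2727 - (-2)·-1.3896 - (-3)·0.0000) / (11) = -1.2692
  w = (-1 - (1)·0.2727 - (-1)·-1.3896 - (-4)·-1.2692) / (10) = -0.7739
Iteration 2:
  x = (3 - (-2)·-1.3896 - (2)·-1.2692 - (3)·-0.7739) / (11) = 0.4619
  y = (-10 - (-1)·0.4619 - (3)·-1.2692 - (1)·-0.7739) / (7) = -0.7081
  z = (-12 - (-3)·0.4619 - (-2)·-0.7081 - (-3)·-0.7739) / (11) = -1.3047
  w = (-1 - (1)·0.4619 - (-1)·-0.7081 - (-4)·-1.3047) / (10) = -0.7389

(0.4619, -0.7081, -1.3047, -0.7389)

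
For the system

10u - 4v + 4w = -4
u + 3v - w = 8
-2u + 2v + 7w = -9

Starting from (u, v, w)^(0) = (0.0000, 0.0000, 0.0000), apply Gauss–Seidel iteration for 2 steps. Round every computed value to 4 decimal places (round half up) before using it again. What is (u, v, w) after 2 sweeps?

(1.6000, 1.4000, -1.2286)

Iteration 1:
  u = (-4 - (-4)·0.0000 - (4)·0.0000) / (10) = -0.4000
  v = (8 - (1)·-0.4000 - (-1)·0.0000) / (3) = 2.8000
  w = (-9 - (-2)·-0.4000 - (2)·2.8000) / (7) = -2.2000
Iteration 2:
  u = (-4 - (-4)·2.8000 - (4)·-2.2000) / (10) = 1.6000
  v = (8 - (1)·1.6000 - (-1)·-2.2000) / (3) = 1.4000
  w = (-9 - (-2)·1.6000 - (2)·1.4000) / (7) = -1.2286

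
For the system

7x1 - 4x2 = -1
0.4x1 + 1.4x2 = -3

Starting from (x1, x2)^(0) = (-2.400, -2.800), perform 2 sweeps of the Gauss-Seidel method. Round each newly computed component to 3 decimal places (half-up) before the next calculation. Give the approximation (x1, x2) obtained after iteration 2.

(-1.083, -1.833)

Iteration 1:
  x1 = (-1 - (-4)·-2.800) / (7) = -1.743
  x2 = (-3 - (0.4)·-1.743) / (1.4) = -1.645
Iteration 2:
  x1 = (-1 - (-4)·-1.645) / (7) = -1.083
  x2 = (-3 - (0.4)·-1.083) / (1.4) = -1.833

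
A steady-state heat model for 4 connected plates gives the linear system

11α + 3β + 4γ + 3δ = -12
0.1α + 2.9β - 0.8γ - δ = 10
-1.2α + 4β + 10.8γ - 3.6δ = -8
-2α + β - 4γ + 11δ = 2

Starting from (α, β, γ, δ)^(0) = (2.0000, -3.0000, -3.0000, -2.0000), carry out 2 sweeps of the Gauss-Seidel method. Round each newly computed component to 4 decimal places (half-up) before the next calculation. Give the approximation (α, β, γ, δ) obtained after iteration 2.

Iteration 1:
  α = (-12 - (3)·-3.0000 - (4)·-3.0000 - (3)·-2.0000) / (11) = 1.3636
  β = (10 - (0.1)·1.3636 - (-0.8)·-3.0000 - (-1)·-2.0000) / (2.9) = 1.8840
  γ = (-8 - (-1.2)·1.3636 - (4)·1.8840 - (-3.6)·-2.0000) / (10.8) = -1.9537
  δ = (2 - (-2)·1.3636 - (1)·1.8840 - (-4)·-1.9537) / (11) = -0.4520
Iteration 2:
  α = (-12 - (3)·1.8840 - (4)·-1.9537 - (3)·-0.4520) / (11) = -0.7710
  β = (10 - (0.1)·-0.7710 - (-0.8)·-1.9537 - (-1)·-0.4520) / (2.9) = 2.7800
  γ = (-8 - (-1.2)·-0.7710 - (4)·2.7800 - (-3.6)·-0.4520) / (10.8) = -2.0067
  δ = (2 - (-2)·-0.7710 - (1)·2.7800 - (-4)·-2.0067) / (11) = -0.9408

(-0.7710, 2.7800, -2.0067, -0.9408)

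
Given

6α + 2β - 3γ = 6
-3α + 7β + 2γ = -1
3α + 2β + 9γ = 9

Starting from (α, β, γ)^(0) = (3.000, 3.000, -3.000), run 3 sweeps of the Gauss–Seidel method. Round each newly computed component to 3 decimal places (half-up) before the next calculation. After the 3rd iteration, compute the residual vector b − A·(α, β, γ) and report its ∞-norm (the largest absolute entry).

0.402

Iteration 1:
  α = (6 - (2)·3.000 - (-3)·-3.000) / (6) = -1.500
  β = (-1 - (-3)·-1.500 - (2)·-3.000) / (7) = 0.071
  γ = (9 - (3)·-1.500 - (2)·0.071) / (9) = 1.484
Iteration 2:
  α = (6 - (2)·0.071 - (-3)·1.484) / (6) = 1.718
  β = (-1 - (-3)·1.718 - (2)·1.484) / (7) = 0.169
  γ = (9 - (3)·1.718 - (2)·0.169) / (9) = 0.390
Iteration 3:
  α = (6 - (2)·0.169 - (-3)·0.390) / (6) = 1.139
  β = (-1 - (-3)·1.139 - (2)·0.390) / (7) = 0.234
  γ = (9 - (3)·1.139 - (2)·0.234) / (9) = 0.568
Residual b − A·x = (0.402, -0.357, 0.003); ∞-norm = 0.402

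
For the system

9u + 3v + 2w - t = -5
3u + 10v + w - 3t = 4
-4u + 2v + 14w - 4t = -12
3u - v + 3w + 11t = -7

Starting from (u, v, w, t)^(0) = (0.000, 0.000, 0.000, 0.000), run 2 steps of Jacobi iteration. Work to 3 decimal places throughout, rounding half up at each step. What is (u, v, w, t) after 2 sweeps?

Iteration 1:
  u = (-5 - (3)·0.000 - (2)·0.000 - (-1)·0.000) / (9) = -0.556
  v = (4 - (3)·0.000 - (1)·0.000 - (-3)·0.000) / (10) = 0.400
  w = (-12 - (-4)·0.000 - (2)·0.000 - (-4)·0.000) / (14) = -0.857
  t = (-7 - (3)·0.000 - (-1)·0.000 - (3)·0.000) / (11) = -0.636
Iteration 2:
  u = (-5 - (3)·0.400 - (2)·-0.857 - (-1)·-0.636) / (9) = -0.569
  v = (4 - (3)·-0.556 - (1)·-0.857 - (-3)·-0.636) / (10) = 0.462
  w = (-12 - (-4)·-0.556 - (2)·0.400 - (-4)·-0.636) / (14) = -1.255
  t = (-7 - (3)·-0.556 - (-1)·0.400 - (3)·-0.857) / (11) = -0.215

(-0.569, 0.462, -1.255, -0.215)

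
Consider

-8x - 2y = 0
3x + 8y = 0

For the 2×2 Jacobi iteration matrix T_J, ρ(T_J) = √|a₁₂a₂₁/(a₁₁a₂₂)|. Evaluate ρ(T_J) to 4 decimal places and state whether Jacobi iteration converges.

0.3062

a₁₂a₂₁/(a₁₁a₂₂) = (-2)·(3) / ((-8)·(8)) = 0.093750
ρ = √|0.093750| = √0.093750 = 0.3062
ρ < 1, so Jacobi converges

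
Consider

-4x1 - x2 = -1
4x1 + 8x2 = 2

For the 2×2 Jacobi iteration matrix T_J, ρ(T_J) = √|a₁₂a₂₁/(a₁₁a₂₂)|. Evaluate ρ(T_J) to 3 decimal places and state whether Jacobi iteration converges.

a₁₂a₂₁/(a₁₁a₂₂) = (-1)·(4) / ((-4)·(8)) = 0.125000
ρ = √|0.125000| = √0.125000 = 0.354
ρ < 1, so Jacobi converges

0.354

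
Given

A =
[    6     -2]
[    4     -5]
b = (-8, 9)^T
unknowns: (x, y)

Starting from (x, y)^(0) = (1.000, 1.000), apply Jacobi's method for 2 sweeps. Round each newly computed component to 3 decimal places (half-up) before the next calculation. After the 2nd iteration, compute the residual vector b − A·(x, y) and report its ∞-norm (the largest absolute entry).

Iteration 1:
  x = (-8 - (-2)·1.000) / (6) = -1.000
  y = (9 - (4)·1.000) / (-5) = -1.000
Iteration 2:
  x = (-8 - (-2)·-1.000) / (6) = -1.667
  y = (9 - (4)·-1.000) / (-5) = -2.600
Residual b − A·x = (-3.198, 2.668); ∞-norm = 3.198

3.198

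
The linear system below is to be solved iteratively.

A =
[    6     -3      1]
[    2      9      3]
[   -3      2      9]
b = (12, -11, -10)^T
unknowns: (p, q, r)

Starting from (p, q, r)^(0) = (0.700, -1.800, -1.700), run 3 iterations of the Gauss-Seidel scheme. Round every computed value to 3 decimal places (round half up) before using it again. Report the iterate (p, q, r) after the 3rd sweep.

Iteration 1:
  p = (12 - (-3)·-1.800 - (1)·-1.700) / (6) = 1.383
  q = (-11 - (2)·1.383 - (3)·-1.700) / (9) = -0.963
  r = (-10 - (-3)·1.383 - (2)·-0.963) / (9) = -0.436
Iteration 2:
  p = (12 - (-3)·-0.963 - (1)·-0.436) / (6) = 1.591
  q = (-11 - (2)·1.591 - (3)·-0.436) / (9) = -1.430
  r = (-10 - (-3)·1.591 - (2)·-1.430) / (9) = -0.263
Iteration 3:
  p = (12 - (-3)·-1.430 - (1)·-0.263) / (6) = 1.329
  q = (-11 - (2)·1.329 - (3)·-0.263) / (9) = -1.430
  r = (-10 - (-3)·1.329 - (2)·-1.430) / (9) = -0.350

(1.329, -1.430, -0.350)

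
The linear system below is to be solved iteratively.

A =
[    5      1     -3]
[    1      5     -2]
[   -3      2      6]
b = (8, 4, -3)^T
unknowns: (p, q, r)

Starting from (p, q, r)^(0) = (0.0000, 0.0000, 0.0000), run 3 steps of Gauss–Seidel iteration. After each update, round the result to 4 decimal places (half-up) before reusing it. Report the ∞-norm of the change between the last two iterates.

Iteration 1:
  p = (8 - (1)·0.0000 - (-3)·0.0000) / (5) = 1.6000
  q = (4 - (1)·1.6000 - (-2)·0.0000) / (5) = 0.4800
  r = (-3 - (-3)·1.6000 - (2)·0.4800) / (6) = 0.1400
Iteration 2:
  p = (8 - (1)·0.4800 - (-3)·0.1400) / (5) = 1.5880
  q = (4 - (1)·1.5880 - (-2)·0.1400) / (5) = 0.5384
  r = (-3 - (-3)·1.5880 - (2)·0.5384) / (6) = 0.1145
Iteration 3:
  p = (8 - (1)·0.5384 - (-3)·0.1145) / (5) = 1.5610
  q = (4 - (1)·1.5610 - (-2)·0.1145) / (5) = 0.5336
  r = (-3 - (-3)·1.5610 - (2)·0.5336) / (6) = 0.1026
Change: (-0.0270, -0.0048, -0.0119) → max |·| = 0.0270

0.0270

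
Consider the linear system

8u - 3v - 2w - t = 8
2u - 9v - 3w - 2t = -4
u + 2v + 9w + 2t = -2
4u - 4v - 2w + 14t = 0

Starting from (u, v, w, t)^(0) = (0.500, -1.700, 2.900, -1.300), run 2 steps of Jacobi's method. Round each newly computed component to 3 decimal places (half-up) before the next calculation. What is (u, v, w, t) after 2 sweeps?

(1.025, 0.568, -0.250, -0.244)

Iteration 1:
  u = (8 - (-3)·-1.700 - (-2)·2.900 - (-1)·-1.300) / (8) = 0.925
  v = (-4 - (2)·0.500 - (-3)·2.900 - (-2)·-1.300) / (-9) = -0.122
  w = (-2 - (1)·0.500 - (2)·-1.700 - (2)·-1.300) / (9) = 0.389
  t = (0 - (4)·0.500 - (-4)·-1.700 - (-2)·2.900) / (14) = -0.214
Iteration 2:
  u = (8 - (-3)·-0.122 - (-2)·0.389 - (-1)·-0.214) / (8) = 1.025
  v = (-4 - (2)·0.925 - (-3)·0.389 - (-2)·-0.214) / (-9) = 0.568
  w = (-2 - (1)·0.925 - (2)·-0.122 - (2)·-0.214) / (9) = -0.250
  t = (0 - (4)·0.925 - (-4)·-0.122 - (-2)·0.389) / (14) = -0.244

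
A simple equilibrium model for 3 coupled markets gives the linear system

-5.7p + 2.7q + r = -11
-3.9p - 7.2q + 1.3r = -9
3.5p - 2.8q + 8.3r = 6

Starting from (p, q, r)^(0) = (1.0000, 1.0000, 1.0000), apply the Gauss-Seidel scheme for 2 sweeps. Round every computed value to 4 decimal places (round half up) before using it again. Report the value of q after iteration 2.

Iteration 1:
  p = (-11 - (2.7)·1.0000 - (1)·1.0000) / (-5.7) = 2.5789
  q = (-9 - (-3.9)·2.5789 - (1.3)·1.0000) / (-7.2) = 0.0337
  r = (6 - (3.5)·2.5789 - (-2.8)·0.0337) / (8.3) = -0.3532
Iteration 2:
  p = (-11 - (2.7)·0.0337 - (1)·-0.3532) / (-5.7) = 1.8838
  q = (-9 - (-3.9)·1.8838 - (1.3)·-0.3532) / (-7.2) = 0.1658
  r = (6 - (3.5)·1.8838 - (-2.8)·0.1658) / (8.3) = -0.0155

0.1658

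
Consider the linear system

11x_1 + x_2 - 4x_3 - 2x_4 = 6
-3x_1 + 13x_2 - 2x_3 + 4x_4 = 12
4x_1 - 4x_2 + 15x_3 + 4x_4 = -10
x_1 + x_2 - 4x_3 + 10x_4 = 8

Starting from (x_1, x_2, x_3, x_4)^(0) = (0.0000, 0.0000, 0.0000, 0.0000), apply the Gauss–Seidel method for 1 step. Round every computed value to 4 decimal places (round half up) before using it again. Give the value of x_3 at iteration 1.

-0.5324

Iteration 1:
  x_1 = (6 - (1)·0.0000 - (-4)·0.0000 - (-2)·0.0000) / (11) = 0.5455
  x_2 = (12 - (-3)·0.5455 - (-2)·0.0000 - (4)·0.0000) / (13) = 1.0490
  x_3 = (-10 - (4)·0.5455 - (-4)·1.0490 - (4)·0.0000) / (15) = -0.5324
  x_4 = (8 - (1)·0.5455 - (1)·1.0490 - (-4)·-0.5324) / (10) = 0.4276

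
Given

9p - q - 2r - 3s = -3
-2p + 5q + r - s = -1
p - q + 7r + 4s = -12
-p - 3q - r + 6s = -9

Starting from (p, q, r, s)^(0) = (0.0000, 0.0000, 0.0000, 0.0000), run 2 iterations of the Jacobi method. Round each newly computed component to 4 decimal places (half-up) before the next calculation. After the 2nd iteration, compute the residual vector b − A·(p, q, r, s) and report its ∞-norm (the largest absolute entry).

Iteration 1:
  p = (-3 - (-1)·0.0000 - (-2)·0.0000 - (-3)·0.0000) / (9) = -0.3333
  q = (-1 - (-2)·0.0000 - (1)·0.0000 - (-1)·0.0000) / (5) = -0.2000
  r = (-12 - (1)·0.0000 - (-1)·0.0000 - (4)·0.0000) / (7) = -1.7143
  s = (-9 - (-1)·0.0000 - (-3)·0.0000 - (-1)·0.0000) / (6) = -1.5000
Iteration 2:
  p = (-3 - (-1)·-0.2000 - (-2)·-1.7143 - (-3)·-1.5000) / (9) = -1.2365
  q = (-1 - (-2)·-0.3333 - (1)·-1.7143 - (-1)·-1.5000) / (5) = -0.2905
  r = (-12 - (1)·-0.3333 - (-1)·-0.2000 - (4)·-1.5000) / (7) = -0.8381
  s = (-9 - (-1)·-0.3333 - (-3)·-0.2000 - (-1)·-1.7143) / (6) = -1.9413
Residual b − A·x = (0.3379, -3.1237, 2.5779, -0.2983); ∞-norm = 3.1237

3.1237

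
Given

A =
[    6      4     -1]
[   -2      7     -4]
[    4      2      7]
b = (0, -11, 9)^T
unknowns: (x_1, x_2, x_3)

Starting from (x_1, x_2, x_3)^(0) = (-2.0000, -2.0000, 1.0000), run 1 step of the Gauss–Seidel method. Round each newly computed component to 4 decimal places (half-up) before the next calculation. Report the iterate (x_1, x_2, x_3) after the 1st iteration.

Iteration 1:
  x_1 = (0 - (4)·-2.0000 - (-1)·1.0000) / (6) = 1.5000
  x_2 = (-11 - (-2)·1.5000 - (-4)·1.0000) / (7) = -0.5714
  x_3 = (9 - (4)·1.5000 - (2)·-0.5714) / (7) = 0.5918

(1.5000, -0.5714, 0.5918)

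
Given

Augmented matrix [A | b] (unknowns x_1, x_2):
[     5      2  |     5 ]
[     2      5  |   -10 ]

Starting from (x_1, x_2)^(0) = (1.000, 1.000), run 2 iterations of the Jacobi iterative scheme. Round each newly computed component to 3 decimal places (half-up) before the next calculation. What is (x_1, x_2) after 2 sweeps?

(1.960, -2.240)

Iteration 1:
  x_1 = (5 - (2)·1.000) / (5) = 0.600
  x_2 = (-10 - (2)·1.000) / (5) = -2.400
Iteration 2:
  x_1 = (5 - (2)·-2.400) / (5) = 1.960
  x_2 = (-10 - (2)·0.600) / (5) = -2.240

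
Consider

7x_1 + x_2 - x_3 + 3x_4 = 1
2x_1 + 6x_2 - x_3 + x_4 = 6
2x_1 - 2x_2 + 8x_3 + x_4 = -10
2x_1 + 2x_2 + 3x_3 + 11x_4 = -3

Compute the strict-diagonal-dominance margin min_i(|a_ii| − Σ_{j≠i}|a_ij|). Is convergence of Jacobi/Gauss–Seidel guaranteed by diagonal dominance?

row 1: |7| − (1+1+3) = 2
row 2: |6| − (2+1+1) = 2
row 3: |8| − (2+2+1) = 3
row 4: |11| − (2+2+3) = 4
minimum over rows = 2 → strictly diagonally dominant (convergence guaranteed)

2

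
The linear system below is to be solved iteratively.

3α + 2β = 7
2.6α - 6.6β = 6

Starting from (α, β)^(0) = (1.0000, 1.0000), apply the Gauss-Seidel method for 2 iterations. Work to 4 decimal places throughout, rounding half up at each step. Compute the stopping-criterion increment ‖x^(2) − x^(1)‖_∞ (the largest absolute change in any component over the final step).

Iteration 1:
  α = (7 - (2)·1.0000) / (3) = 1.6667
  β = (6 - (2.6)·1.6667) / (-6.6) = -0.2525
Iteration 2:
  α = (7 - (2)·-0.2525) / (3) = 2.5017
  β = (6 - (2.6)·2.5017) / (-6.6) = 0.0764
Change: (0.8350, 0.3289) → max |·| = 0.8350

0.8350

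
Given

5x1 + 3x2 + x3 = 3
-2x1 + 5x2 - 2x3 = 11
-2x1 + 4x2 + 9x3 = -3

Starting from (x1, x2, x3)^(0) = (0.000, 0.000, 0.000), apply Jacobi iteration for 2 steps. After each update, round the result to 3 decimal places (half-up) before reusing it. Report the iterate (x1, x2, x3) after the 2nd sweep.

Iteration 1:
  x1 = (3 - (3)·0.000 - (1)·0.000) / (5) = 0.600
  x2 = (11 - (-2)·0.000 - (-2)·0.000) / (5) = 2.200
  x3 = (-3 - (-2)·0.000 - (4)·0.000) / (9) = -0.333
Iteration 2:
  x1 = (3 - (3)·2.200 - (1)·-0.333) / (5) = -0.653
  x2 = (11 - (-2)·0.600 - (-2)·-0.333) / (5) = 2.307
  x3 = (-3 - (-2)·0.600 - (4)·2.200) / (9) = -1.178

(-0.653, 2.307, -1.178)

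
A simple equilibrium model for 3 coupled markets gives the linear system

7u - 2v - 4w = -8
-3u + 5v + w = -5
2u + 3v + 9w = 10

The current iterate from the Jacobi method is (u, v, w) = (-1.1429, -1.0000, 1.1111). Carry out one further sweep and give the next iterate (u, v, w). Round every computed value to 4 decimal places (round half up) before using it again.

(-0.7937, -1.9080, 1.6984)

One sweep:
  u = (-8 - (-2)·-1.0000 - (-4)·1.1111) / (7) = -0.7937
  v = (-5 - (-3)·-1.1429 - (1)·1.1111) / (5) = -1.9080
  w = (10 - (2)·-1.1429 - (3)·-1.0000) / (9) = 1.6984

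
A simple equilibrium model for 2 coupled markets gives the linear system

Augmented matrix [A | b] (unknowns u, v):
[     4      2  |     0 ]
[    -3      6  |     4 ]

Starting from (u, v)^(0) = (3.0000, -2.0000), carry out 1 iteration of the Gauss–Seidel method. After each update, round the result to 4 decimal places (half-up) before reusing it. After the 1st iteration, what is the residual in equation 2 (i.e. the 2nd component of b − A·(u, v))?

Iteration 1:
  u = (0 - (2)·-2.0000) / (4) = 1.0000
  v = (4 - (-3)·1.0000) / (6) = 1.1667
Residual b − A·x = (-6.3334, -0.0002)

-0.0002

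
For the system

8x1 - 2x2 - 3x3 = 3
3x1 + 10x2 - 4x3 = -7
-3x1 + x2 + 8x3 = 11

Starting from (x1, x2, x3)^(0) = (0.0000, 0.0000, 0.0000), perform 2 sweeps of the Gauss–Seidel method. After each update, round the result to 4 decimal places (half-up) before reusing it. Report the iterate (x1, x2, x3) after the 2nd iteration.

(0.7783, -0.2866, 1.7027)

Iteration 1:
  x1 = (3 - (-2)·0.0000 - (-3)·0.0000) / (8) = 0.3750
  x2 = (-7 - (3)·0.3750 - (-4)·0.0000) / (10) = -0.8125
  x3 = (11 - (-3)·0.3750 - (1)·-0.8125) / (8) = 1.6172
Iteration 2:
  x1 = (3 - (-2)·-0.8125 - (-3)·1.6172) / (8) = 0.7783
  x2 = (-7 - (3)·0.7783 - (-4)·1.6172) / (10) = -0.2866
  x3 = (11 - (-3)·0.7783 - (1)·-0.2866) / (8) = 1.7027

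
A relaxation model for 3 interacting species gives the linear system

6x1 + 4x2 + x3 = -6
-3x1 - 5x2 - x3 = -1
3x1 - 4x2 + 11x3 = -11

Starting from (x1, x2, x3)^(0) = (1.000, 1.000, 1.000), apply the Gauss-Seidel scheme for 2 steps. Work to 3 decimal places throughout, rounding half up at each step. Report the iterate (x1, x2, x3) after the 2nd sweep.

Iteration 1:
  x1 = (-6 - (4)·1.000 - (1)·1.000) / (6) = -1.833
  x2 = (-1 - (-3)·-1.833 - (-1)·1.000) / (-5) = 1.100
  x3 = (-11 - (3)·-1.833 - (-4)·1.100) / (11) = -0.100
Iteration 2:
  x1 = (-6 - (4)·1.100 - (1)·-0.100) / (6) = -1.717
  x2 = (-1 - (-3)·-1.717 - (-1)·-0.100) / (-5) = 1.250
  x3 = (-11 - (3)·-1.717 - (-4)·1.250) / (11) = -0.077

(-1.717, 1.250, -0.077)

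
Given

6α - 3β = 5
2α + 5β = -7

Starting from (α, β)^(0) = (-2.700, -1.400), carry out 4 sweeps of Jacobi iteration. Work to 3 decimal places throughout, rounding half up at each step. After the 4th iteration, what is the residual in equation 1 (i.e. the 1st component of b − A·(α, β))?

0.677

Iteration 1:
  α = (5 - (-3)·-1.400) / (6) = 0.133
  β = (-7 - (2)·-2.700) / (5) = -0.320
Iteration 2:
  α = (5 - (-3)·-0.320) / (6) = 0.673
  β = (-7 - (2)·0.133) / (5) = -1.453
Iteration 3:
  α = (5 - (-3)·-1.453) / (6) = 0.107
  β = (-7 - (2)·0.673) / (5) = -1.669
Iteration 4:
  α = (5 - (-3)·-1.669) / (6) = -0.001
  β = (-7 - (2)·0.107) / (5) = -1.443
Residual b − A·x = (0.677, 0.217)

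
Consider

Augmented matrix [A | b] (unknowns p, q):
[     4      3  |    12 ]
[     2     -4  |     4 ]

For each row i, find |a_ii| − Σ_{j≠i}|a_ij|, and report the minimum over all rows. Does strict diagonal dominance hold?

1

row 1: |4| − (3) = 1
row 2: |-4| − (2) = 2
minimum over rows = 1 → strictly diagonally dominant (convergence guaranteed)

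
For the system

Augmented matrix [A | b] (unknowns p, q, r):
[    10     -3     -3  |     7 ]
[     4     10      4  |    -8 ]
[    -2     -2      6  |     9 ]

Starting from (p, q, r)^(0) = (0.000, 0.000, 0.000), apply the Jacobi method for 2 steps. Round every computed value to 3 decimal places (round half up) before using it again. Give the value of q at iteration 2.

Iteration 1:
  p = (7 - (-3)·0.000 - (-3)·0.000) / (10) = 0.700
  q = (-8 - (4)·0.000 - (4)·0.000) / (10) = -0.800
  r = (9 - (-2)·0.000 - (-2)·0.000) / (6) = 1.500
Iteration 2:
  p = (7 - (-3)·-0.800 - (-3)·1.500) / (10) = 0.910
  q = (-8 - (4)·0.700 - (4)·1.500) / (10) = -1.680
  r = (9 - (-2)·0.700 - (-2)·-0.800) / (6) = 1.467

-1.680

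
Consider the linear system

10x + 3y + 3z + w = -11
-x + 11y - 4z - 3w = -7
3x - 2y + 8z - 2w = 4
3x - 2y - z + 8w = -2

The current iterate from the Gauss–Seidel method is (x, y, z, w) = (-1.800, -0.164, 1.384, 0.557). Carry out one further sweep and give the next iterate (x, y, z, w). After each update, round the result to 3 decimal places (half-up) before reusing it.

One sweep:
  x = (-11 - (3)·-0.164 - (3)·1.384 - (1)·0.557) / (10) = -1.522
  y = (-7 - (-1)·-1.522 - (-4)·1.384 - (-3)·0.557) / (11) = -0.120
  z = (4 - (3)·-1.522 - (-2)·-0.120 - (-2)·0.557) / (8) = 1.180
  w = (-2 - (3)·-1.522 - (-2)·-0.120 - (-1)·1.180) / (8) = 0.438

(-1.522, -0.120, 1.180, 0.438)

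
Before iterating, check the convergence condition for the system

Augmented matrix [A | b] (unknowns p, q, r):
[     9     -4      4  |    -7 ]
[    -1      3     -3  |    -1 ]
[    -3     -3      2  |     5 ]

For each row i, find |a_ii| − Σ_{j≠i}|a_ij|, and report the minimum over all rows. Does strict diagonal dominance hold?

-4

row 1: |9| − (4+4) = 1
row 2: |3| − (1+3) = -1
row 3: |2| − (3+3) = -4
minimum over rows = -4 → not strictly diagonally dominant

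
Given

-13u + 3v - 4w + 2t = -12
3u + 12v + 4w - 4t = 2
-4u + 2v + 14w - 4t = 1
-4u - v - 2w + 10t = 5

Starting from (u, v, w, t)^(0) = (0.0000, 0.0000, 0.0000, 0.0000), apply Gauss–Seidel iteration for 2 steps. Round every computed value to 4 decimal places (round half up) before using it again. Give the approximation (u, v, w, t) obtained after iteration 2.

(0.9457, 0.1260, 0.5898, 1.0088)

Iteration 1:
  u = (-12 - (3)·0.0000 - (-4)·0.0000 - (2)·0.0000) / (-13) = 0.9231
  v = (2 - (3)·0.9231 - (4)·0.0000 - (-4)·0.0000) / (12) = -0.0641
  w = (1 - (-4)·0.9231 - (2)·-0.0641 - (-4)·0.0000) / (14) = 0.3443
  t = (5 - (-4)·0.9231 - (-1)·-0.0641 - (-2)·0.3443) / (10) = 0.9317
Iteration 2:
  u = (-12 - (3)·-0.0641 - (-4)·0.3443 - (2)·0.9317) / (-13) = 0.9457
  v = (2 - (3)·0.9457 - (4)·0.3443 - (-4)·0.9317) / (12) = 0.1260
  w = (1 - (-4)·0.9457 - (2)·0.1260 - (-4)·0.9317) / (14) = 0.5898
  t = (5 - (-4)·0.9457 - (-1)·0.1260 - (-2)·0.5898) / (10) = 1.0088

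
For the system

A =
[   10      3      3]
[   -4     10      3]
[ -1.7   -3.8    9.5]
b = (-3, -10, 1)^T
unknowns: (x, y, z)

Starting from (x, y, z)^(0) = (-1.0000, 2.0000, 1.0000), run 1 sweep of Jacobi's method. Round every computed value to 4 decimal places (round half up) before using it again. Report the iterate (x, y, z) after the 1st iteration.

Iteration 1:
  x = (-3 - (3)·2.0000 - (3)·1.0000) / (10) = -1.2000
  y = (-10 - (-4)·-1.0000 - (3)·1.0000) / (10) = -1.7000
  z = (1 - (-1.7)·-1.0000 - (-3.8)·2.0000) / (9.5) = 0.7263

(-1.2000, -1.7000, 0.7263)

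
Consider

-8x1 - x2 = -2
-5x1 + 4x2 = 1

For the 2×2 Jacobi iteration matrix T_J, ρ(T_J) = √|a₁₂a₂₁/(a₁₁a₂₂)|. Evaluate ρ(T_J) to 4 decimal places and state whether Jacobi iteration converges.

0.3953

a₁₂a₂₁/(a₁₁a₂₂) = (-1)·(-5) / ((-8)·(4)) = -0.156250
ρ = √|-0.156250| = √0.156250 = 0.3953
ρ < 1, so Jacobi converges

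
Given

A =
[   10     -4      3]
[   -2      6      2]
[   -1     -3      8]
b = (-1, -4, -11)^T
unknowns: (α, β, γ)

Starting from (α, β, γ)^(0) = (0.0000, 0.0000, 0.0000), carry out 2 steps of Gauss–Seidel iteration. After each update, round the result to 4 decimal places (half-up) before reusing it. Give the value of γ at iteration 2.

-1.3900

Iteration 1:
  α = (-1 - (-4)·0.0000 - (3)·0.0000) / (10) = -0.1000
  β = (-4 - (-2)·-0.1000 - (2)·0.0000) / (6) = -0.7000
  γ = (-11 - (-1)·-0.1000 - (-3)·-0.7000) / (8) = -1.6500
Iteration 2:
  α = (-1 - (-4)·-0.7000 - (3)·-1.6500) / (10) = 0.1150
  β = (-4 - (-2)·0.1150 - (2)·-1.6500) / (6) = -0.0783
  γ = (-11 - (-1)·0.1150 - (-3)·-0.0783) / (8) = -1.3900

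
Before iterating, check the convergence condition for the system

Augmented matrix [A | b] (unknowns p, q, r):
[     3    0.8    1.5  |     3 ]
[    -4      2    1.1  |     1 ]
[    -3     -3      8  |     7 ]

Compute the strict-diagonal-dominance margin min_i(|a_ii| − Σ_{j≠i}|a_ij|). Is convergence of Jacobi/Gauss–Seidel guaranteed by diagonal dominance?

-3.1

row 1: |3| − (0.8+1.5) = 0.7
row 2: |2| − (4+1.1) = -3.1
row 3: |8| − (3+3) = 2
minimum over rows = -3.1 → not strictly diagonally dominant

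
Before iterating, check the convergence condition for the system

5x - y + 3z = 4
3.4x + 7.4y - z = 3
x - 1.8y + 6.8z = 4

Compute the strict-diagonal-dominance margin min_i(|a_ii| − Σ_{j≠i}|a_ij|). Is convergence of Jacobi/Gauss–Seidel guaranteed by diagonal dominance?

row 1: |5| − (1+3) = 1
row 2: |7.4| − (3.4+1) = 3
row 3: |6.8| − (1+1.8) = 4
minimum over rows = 1 → strictly diagonally dominant (convergence guaranteed)

1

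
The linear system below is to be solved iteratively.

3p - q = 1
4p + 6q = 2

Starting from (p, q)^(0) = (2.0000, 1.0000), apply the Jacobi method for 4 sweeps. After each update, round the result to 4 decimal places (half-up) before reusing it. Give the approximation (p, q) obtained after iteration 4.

Iteration 1:
  p = (1 - (-1)·1.0000) / (3) = 0.6667
  q = (2 - (4)·2.0000) / (6) = -1.0000
Iteration 2:
  p = (1 - (-1)·-1.0000) / (3) = 0.0000
  q = (2 - (4)·0.6667) / (6) = -0.1111
Iteration 3:
  p = (1 - (-1)·-0.1111) / (3) = 0.2963
  q = (2 - (4)·0.0000) / (6) = 0.3333
Iteration 4:
  p = (1 - (-1)·0.3333) / (3) = 0.4444
  q = (2 - (4)·0.2963) / (6) = 0.1358

(0.4444, 0.1358)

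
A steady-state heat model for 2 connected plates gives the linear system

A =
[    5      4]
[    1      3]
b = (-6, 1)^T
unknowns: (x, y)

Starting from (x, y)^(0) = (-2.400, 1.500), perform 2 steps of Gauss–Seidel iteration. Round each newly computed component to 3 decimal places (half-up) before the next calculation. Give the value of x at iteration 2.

Iteration 1:
  x = (-6 - (4)·1.500) / (5) = -2.400
  y = (1 - (1)·-2.400) / (3) = 1.133
Iteration 2:
  x = (-6 - (4)·1.133) / (5) = -2.106
  y = (1 - (1)·-2.106) / (3) = 1.035

-2.106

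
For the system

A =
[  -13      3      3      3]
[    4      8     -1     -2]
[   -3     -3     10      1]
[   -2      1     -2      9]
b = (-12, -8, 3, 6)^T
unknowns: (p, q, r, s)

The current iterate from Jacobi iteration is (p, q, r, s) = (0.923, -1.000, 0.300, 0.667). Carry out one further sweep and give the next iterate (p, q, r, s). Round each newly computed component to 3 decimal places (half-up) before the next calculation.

One sweep:
  p = (-12 - (3)·-1.000 - (3)·0.300 - (3)·0.667) / (-13) = 0.915
  q = (-8 - (4)·0.923 - (-1)·0.300 - (-2)·0.667) / (8) = -1.257
  r = (3 - (-3)·0.923 - (-3)·-1.000 - (1)·0.667) / (10) = 0.210
  s = (6 - (-2)·0.923 - (1)·-1.000 - (-2)·0.300) / (9) = 1.050

(0.915, -1.257, 0.210, 1.050)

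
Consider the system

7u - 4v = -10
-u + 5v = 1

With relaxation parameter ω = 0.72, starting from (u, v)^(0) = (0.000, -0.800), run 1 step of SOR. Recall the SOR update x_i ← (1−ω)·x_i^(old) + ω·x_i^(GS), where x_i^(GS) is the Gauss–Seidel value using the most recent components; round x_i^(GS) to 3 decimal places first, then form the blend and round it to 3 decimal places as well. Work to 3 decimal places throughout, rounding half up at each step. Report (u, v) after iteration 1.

(-1.358, -0.276)

Iteration 1:
  u: GS value = (-10 - (-4)·-0.800) / (7) = -1.886;  u ← (1−ω)·0.000 + ω·-1.886 = -1.358
  v: GS value = (1 - (-1)·-1.358) / (5) = -0.072;  v ← (1−ω)·-0.800 + ω·-0.072 = -0.276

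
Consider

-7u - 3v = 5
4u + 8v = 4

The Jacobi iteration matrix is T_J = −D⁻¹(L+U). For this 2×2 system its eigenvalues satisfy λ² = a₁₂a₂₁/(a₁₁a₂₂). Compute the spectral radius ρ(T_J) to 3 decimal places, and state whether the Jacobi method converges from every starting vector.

0.463

a₁₂a₂₁/(a₁₁a₂₂) = (-3)·(4) / ((-7)·(8)) = 0.214286
ρ = √|0.214286| = √0.214286 = 0.463
ρ < 1, so Jacobi converges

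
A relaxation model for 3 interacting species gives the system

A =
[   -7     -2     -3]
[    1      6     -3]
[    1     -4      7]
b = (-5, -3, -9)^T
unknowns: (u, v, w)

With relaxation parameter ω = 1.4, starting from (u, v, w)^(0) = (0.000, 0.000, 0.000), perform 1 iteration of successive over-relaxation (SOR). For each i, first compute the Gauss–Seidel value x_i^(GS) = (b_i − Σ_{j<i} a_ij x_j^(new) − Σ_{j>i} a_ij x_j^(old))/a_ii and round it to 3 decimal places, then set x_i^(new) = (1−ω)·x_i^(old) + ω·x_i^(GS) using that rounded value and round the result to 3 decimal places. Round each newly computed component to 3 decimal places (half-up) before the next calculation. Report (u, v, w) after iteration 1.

Iteration 1:
  u: GS value = (-5 - (-2)·0.000 - (-3)·0.000) / (-7) = 0.714;  u ← (1−ω)·0.000 + ω·0.714 = 1.000
  v: GS value = (-3 - (1)·1.000 - (-3)·0.000) / (6) = -0.667;  v ← (1−ω)·0.000 + ω·-0.667 = -0.934
  w: GS value = (-9 - (1)·1.000 - (-4)·-0.934) / (7) = -1.962;  w ← (1−ω)·0.000 + ω·-1.962 = -2.747

(1.000, -0.934, -2.747)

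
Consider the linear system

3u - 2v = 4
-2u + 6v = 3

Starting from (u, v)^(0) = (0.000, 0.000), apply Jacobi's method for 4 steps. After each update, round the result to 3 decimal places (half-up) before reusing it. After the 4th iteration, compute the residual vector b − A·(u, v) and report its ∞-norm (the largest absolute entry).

Iteration 1:
  u = (4 - (-2)·0.000) / (3) = 1.333
  v = (3 - (-2)·0.000) / (6) = 0.500
Iteration 2:
  u = (4 - (-2)·0.500) / (3) = 1.667
  v = (3 - (-2)·1.333) / (6) = 0.944
Iteration 3:
  u = (4 - (-2)·0.944) / (3) = 1.963
  v = (3 - (-2)·1.667) / (6) = 1.056
Iteration 4:
  u = (4 - (-2)·1.056) / (3) = 2.037
  v = (3 - (-2)·1.963) / (6) = 1.154
Residual b − A·x = (0.197, 0.150); ∞-norm = 0.197

0.197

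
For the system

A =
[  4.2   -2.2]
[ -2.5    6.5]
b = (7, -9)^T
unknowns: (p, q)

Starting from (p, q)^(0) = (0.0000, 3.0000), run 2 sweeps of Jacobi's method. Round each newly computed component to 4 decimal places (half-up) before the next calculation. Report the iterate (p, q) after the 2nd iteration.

Iteration 1:
  p = (7 - (-2.2)·3.0000) / (4.2) = 3.2381
  q = (-9 - (-2.5)·0.0000) / (6.5) = -1.3846
Iteration 2:
  p = (7 - (-2.2)·-1.3846) / (4.2) = 0.9414
  q = (-9 - (-2.5)·3.2381) / (6.5) = -0.1392

(0.9414, -0.1392)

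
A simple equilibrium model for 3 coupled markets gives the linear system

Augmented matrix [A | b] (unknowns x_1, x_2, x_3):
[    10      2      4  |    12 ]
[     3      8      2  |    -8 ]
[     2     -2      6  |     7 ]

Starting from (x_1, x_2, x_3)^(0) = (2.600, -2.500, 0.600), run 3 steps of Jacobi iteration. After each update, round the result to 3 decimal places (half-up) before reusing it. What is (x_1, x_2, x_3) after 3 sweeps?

Iteration 1:
  x_1 = (12 - (2)·-2.500 - (4)·0.600) / (10) = 1.460
  x_2 = (-8 - (3)·2.600 - (2)·0.600) / (8) = -2.125
  x_3 = (7 - (2)·2.600 - (-2)·-2.500) / (6) = -0.533
Iteration 2:
  x_1 = (12 - (2)·-2.125 - (4)·-0.533) / (10) = 1.838
  x_2 = (-8 - (3)·1.460 - (2)·-0.533) / (8) = -1.414
  x_3 = (7 - (2)·1.460 - (-2)·-2.125) / (6) = -0.028
Iteration 3:
  x_1 = (12 - (2)·-1.414 - (4)·-0.028) / (10) = 1.494
  x_2 = (-8 - (3)·1.838 - (2)·-0.028) / (8) = -1.682
  x_3 = (7 - (2)·1.838 - (-2)·-1.414) / (6) = 0.083

(1.494, -1.682, 0.083)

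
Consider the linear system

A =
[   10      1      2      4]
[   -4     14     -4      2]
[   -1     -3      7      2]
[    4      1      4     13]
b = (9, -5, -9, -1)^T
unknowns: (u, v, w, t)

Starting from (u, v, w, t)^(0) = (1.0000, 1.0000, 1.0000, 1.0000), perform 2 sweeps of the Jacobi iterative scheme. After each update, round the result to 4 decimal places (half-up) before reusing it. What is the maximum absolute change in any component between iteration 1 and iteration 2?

Iteration 1:
  u = (9 - (1)·1.0000 - (2)·1.0000 - (4)·1.0000) / (10) = 0.2000
  v = (-5 - (-4)·1.0000 - (-4)·1.0000 - (2)·1.0000) / (14) = 0.0714
  w = (-9 - (-1)·1.0000 - (-3)·1.0000 - (2)·1.0000) / (7) = -1.0000
  t = (-1 - (4)·1.0000 - (1)·1.0000 - (4)·1.0000) / (13) = -0.7692
Iteration 2:
  u = (9 - (1)·0.0714 - (2)·-1.0000 - (4)·-0.7692) / (10) = 1.4005
  v = (-5 - (-4)·0.2000 - (-4)·-1.0000 - (2)·-0.7692) / (14) = -0.4758
  w = (-9 - (-1)·0.2000 - (-3)·0.0714 - (2)·-0.7692) / (7) = -1.0068
  t = (-1 - (4)·0.2000 - (1)·0.0714 - (4)·-1.0000) / (13) = 0.1637
Change: (1.2005, -0.5472, -0.0068, 0.9329) → max |·| = 1.2005

1.2005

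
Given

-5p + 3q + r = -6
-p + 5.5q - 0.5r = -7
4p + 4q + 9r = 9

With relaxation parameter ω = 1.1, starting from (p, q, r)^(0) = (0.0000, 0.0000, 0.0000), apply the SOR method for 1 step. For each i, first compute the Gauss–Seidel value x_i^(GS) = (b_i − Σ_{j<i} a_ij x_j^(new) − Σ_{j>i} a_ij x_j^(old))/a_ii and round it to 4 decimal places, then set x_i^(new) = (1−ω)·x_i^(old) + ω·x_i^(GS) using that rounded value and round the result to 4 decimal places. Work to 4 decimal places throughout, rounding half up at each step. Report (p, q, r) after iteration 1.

Iteration 1:
  p: GS value = (-6 - (3)·0.0000 - (1)·0.0000) / (-5) = 1.2000;  p ← (1−ω)·0.0000 + ω·1.2000 = 1.3200
  q: GS value = (-7 - (-1)·1.3200 - (-0.5)·0.0000) / (5.5) = -1.0327;  q ← (1−ω)·0.0000 + ω·-1.0327 = -1.1360
  r: GS value = (9 - (4)·1.3200 - (4)·-1.1360) / (9) = 0.9182;  r ← (1−ω)·0.0000 + ω·0.9182 = 1.0100

(1.3200, -1.1360, 1.0100)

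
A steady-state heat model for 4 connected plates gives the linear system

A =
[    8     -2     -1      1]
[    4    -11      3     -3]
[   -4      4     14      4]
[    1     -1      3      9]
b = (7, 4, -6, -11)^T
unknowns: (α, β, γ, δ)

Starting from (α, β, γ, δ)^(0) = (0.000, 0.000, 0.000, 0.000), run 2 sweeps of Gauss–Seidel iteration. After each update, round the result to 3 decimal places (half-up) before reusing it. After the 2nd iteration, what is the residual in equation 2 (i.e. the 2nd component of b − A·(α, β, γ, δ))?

Iteration 1:
  α = (7 - (-2)·0.000 - (-1)·0.000 - (1)·0.000) / (8) = 0.875
  β = (4 - (4)·0.875 - (3)·0.000 - (-3)·0.000) / (-11) = -0.045
  γ = (-6 - (-4)·0.875 - (4)·-0.045 - (4)·0.000) / (14) = -0.166
  δ = (-11 - (1)·0.875 - (-1)·-0.045 - (3)·-0.166) / (9) = -1.269
Iteration 2:
  α = (7 - (-2)·-0.045 - (-1)·-0.166 - (1)·-1.269) / (8) = 1.002
  β = (4 - (4)·1.002 - (3)·-0.166 - (-3)·-1.269) / (-11) = 0.302
  γ = (-6 - (-4)·1.002 - (4)·0.302 - (4)·-1.269) / (14) = 0.134
  δ = (-11 - (1)·1.002 - (-1)·0.302 - (3)·0.134) / (9) = -1.345
Residual b − A·x = (1.067, -1.123, 0.304, 0.003)

-1.123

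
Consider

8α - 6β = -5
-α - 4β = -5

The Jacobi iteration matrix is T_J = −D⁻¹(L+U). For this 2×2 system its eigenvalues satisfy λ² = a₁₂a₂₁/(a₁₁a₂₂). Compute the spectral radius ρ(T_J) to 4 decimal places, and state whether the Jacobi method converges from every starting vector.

a₁₂a₂₁/(a₁₁a₂₂) = (-6)·(-1) / ((8)·(-4)) = -0.187500
ρ = √|-0.187500| = √0.187500 = 0.4330
ρ < 1, so Jacobi converges

0.4330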